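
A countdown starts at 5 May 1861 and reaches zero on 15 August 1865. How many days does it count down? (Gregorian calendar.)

1563

May 5, 1861 → May 5, 1862: 365 days.
May 5, 1862 → May 5, 1863: 365 days.
May 5, 1863 → May 5, 1864: 366 days (Feb 29, 1864 is in that span).
May 5, 1864 → May 5, 1865: 365 days.
May 5, 1865 → Jun 5, 1865: 31 days (May has 31).
Jun 5, 1865 → Jul 5, 1865: 30 days (June has 30).
Jul 5, 1865 → Aug 5, 1865: 31 days (July has 31).
Aug 5, 1865 → Aug 15, 1865: 10 days.
Total: 1563 days.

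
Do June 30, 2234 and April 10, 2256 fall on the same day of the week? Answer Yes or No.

No

From Jun 30, 2234 to Apr 10, 2256 is 7955 days.
7955 mod 7 = 3, so they are different weekdays.
(Jun 30, 2234 is a Monday; Apr 10, 2256 is a Thursday.)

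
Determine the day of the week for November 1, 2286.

Doomsday rule: the anchor day for the 2200s is Friday. For year 86: 86÷12 = 7 r 2, and 2÷4 = 0, so 7+2+0 = 9.
Friday + 9 ≡ Sunday — that's 2286's doomsday.
In November the doomsday date is Nov 7.
Nov 1 is 6 days before Nov 7; 6 mod 7 = 6, so Sunday − 6 = Monday.

Monday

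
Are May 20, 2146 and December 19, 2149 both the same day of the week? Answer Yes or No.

From May 20, 2146 to Dec 19, 2149 is 1309 days.
1309 mod 7 = 0, so they are the same weekday.
(May 20, 2146 is a Friday; Dec 19, 2149 is a Friday.)

Yes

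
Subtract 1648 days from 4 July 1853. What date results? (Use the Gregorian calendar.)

December 29, 1848

−365 (one year) → Jul 4, 1852 (1283 left).
−366 (one year; includes Feb 29, 1852) → Jul 4, 1851 (917 left).
−365 (one year) → Jul 4, 1850 (552 left).
−365 (one year) → Jul 4, 1849 (187 left).
−4 → Jun 30, 1849 (end of Jun, 30 days; 183 left).
−30 → May 31, 1849 (end of May, 31 days; 153 left).
−31 → Apr 30, 1849 (end of Apr, 30 days; 122 left).
−30 → Mar 31, 1849 (end of Mar, 31 days; 92 left).
−31 → Feb 28, 1849 (end of Feb, 28 days; 61 left).
−28 → Jan 31, 1849 (end of Jan, 31 days; 33 left).
−31 → Dec 31, 1848 (end of Dec, 31 days; 2 left).
−2 → Dec 29, 1848.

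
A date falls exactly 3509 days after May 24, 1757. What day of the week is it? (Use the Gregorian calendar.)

May 24, 1757 is a Tuesday.
3509 mod 7 = 2, so 3509 days after a Tuesday is Tuesday + 2 = Thursday.

Thursday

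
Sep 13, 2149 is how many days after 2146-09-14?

Sep 14, 2146 → Sep 14, 2147: 365 days.
Sep 14, 2147 → Sep 14, 2148: 366 days (Feb 29, 2148 is in that span).
Sep 14, 2148 → Oct 14, 2148: 30 days (September has 30).
Oct 14, 2148 → Nov 14, 2148: 31 days (October has 31).
Nov 14, 2148 → Dec 14, 2148: 30 days (November has 30).
Dec 14, 2148 → Jan 14, 2149: 31 days (December has 31).
Jan 14, 2149 → Feb 14, 2149: 31 days (January has 31).
Feb 14, 2149 → Mar 14, 2149: 28 days (February has 28).
Mar 14, 2149 → Apr 14, 2149: 31 days (March has 31).
Apr 14, 2149 → May 14, 2149: 30 days (April has 30).
May 14, 2149 → Jun 14, 2149: 31 days (May has 31).
Jun 14, 2149 → Jul 14, 2149: 30 days (June has 30).
Jul 14, 2149 → Aug 14, 2149: 31 days (July has 31).
Aug 14, 2149 → Sep 13, 2149: 30 days.
Total: 1095 days.

1095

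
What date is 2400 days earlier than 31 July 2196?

−366 (one year; includes Feb 29, 2196) → Jul 31, 2195 (2034 left).
−365 (one year) → Jul 31, 2194 (1669 left).
−365 (one year) → Jul 31, 2193 (1304 left).
−365 (one year) → Jul 31, 2192 (939 left).
−366 (one year; includes Feb 29, 2192) → Jul 31, 2191 (573 left).
−365 (one year) → Jul 31, 2190 (208 left).
−31 → Jun 30, 2190 (end of Jun, 30 days; 177 left).
−30 → May 31, 2190 (end of May, 31 days; 147 left).
−31 → Apr 30, 2190 (end of Apr, 30 days; 116 left).
−30 → Mar 31, 2190 (end of Mar, 31 days; 86 left).
−31 → Feb 28, 2190 (end of Feb, 28 days; 55 left).
−28 → Jan 31, 2190 (end of Jan, 31 days; 27 left).
−27 → Jan 4, 2190.

January 4, 2190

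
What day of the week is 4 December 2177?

Thursday

Doomsday rule: the anchor day for the 2100s is Sunday. For year 77: 77÷12 = 6 r 5, and 5÷4 = 1, so 6+5+1 = 12.
Sunday + 12 ≡ Friday — that's 2177's doomsday.
In December the doomsday date is Dec 12.
Dec 4 is 8 days before Dec 12; 8 mod 7 = 1, so Friday − 1 = Thursday.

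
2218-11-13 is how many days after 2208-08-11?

Aug 11, 2208 → Aug 11, 2209: 365 days.
Aug 11, 2209 → Aug 11, 2210: 365 days.
Aug 11, 2210 → Aug 11, 2211: 365 days.
Aug 11, 2211 → Aug 11, 2212: 366 days (Feb 29, 2212 is in that span).
Aug 11, 2212 → Aug 11, 2213: 365 days.
Aug 11, 2213 → Aug 11, 2214: 365 days.
Aug 11, 2214 → Aug 11, 2215: 365 days.
Aug 11, 2215 → Aug 11, 2216: 366 days (Feb 29, 2216 is in that span).
Aug 11, 2216 → Aug 11, 2217: 365 days.
Aug 11, 2217 → Aug 11, 2218: 365 days.
Aug 11, 2218 → Sep 11, 2218: 31 days (August has 31).
Sep 11, 2218 → Oct 11, 2218: 30 days (September has 30).
Oct 11, 2218 → Nov 11, 2218: 31 days (October has 31).
Nov 11, 2218 → Nov 13, 2218: 2 days.
Total: 3746 days.

3746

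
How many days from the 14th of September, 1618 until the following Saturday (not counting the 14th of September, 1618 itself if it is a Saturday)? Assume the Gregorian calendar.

Sep 14, 1618 is a Friday.
From Friday to the next Saturday is 1 day.

1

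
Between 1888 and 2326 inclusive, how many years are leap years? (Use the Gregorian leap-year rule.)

Multiples of 4 in [1888,2326]: 110.
Of those, multiples of 100: 5 (not leap unless ÷400).
Multiples of 400: 1.
Leap years = 110 − 5 + 1 = 106.

106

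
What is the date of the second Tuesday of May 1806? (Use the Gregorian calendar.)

May 13, 1806

May 1, 1806 is a Thursday.
The first Tuesday is therefore May 6 (5 days later).
The second Tuesday is 6 + 1×7 = May 13.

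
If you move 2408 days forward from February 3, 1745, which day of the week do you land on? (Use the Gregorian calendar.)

First find the weekday of Feb 3, 1745. Doomsday rule: the anchor day for the 1700s is Sunday. For year 45: 45÷12 = 3 r 9, and 9÷4 = 2, so 3+9+2 = 14.
Sunday + 14 ≡ Sunday — that's 1745's doomsday.
In February the doomsday date is Feb 28 (1745 is not a leap year).
Feb 3 is 25 days before Feb 28; 25 mod 7 = 4, so Sunday − 4 = Wednesday.
2408 mod 7 = 0, so 2408 days after a Wednesday is Wednesday + 0 = Wednesday.

Wednesday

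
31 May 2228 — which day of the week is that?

Saturday

Doomsday rule: the anchor day for the 2200s is Friday. For year 28: 28÷12 = 2 r 4, and 4÷4 = 1, so 2+4+1 = 7.
Friday + 7 ≡ Friday — that's 2228's doomsday.
In May the doomsday date is May 9.
May 31 is 22 days after May 9; 22 mod 7 = 1, so Friday + 1 = Saturday.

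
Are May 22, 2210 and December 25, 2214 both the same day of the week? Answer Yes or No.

From May 22, 2210 to Dec 25, 2214 is 1678 days.
1678 mod 7 = 5, so they are different weekdays.
(May 22, 2210 is a Tuesday; Dec 25, 2214 is a Sunday.)

No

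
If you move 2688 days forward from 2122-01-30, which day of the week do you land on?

Jan 30, 2122 is a Friday.
2688 mod 7 = 0, so 2688 days after a Friday is Friday + 0 = Friday.

Friday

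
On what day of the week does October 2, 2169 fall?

Doomsday rule: the anchor day for the 2100s is Sunday. For year 69: 69÷12 = 5 r 9, and 9÷4 = 2, so 5+9+2 = 16.
Sunday + 16 ≡ Tuesday — that's 2169's doomsday.
In October the doomsday date is Oct 10.
Oct 2 is 8 days before Oct 10; 8 mod 7 = 1, so Tuesday − 1 = Monday.

Monday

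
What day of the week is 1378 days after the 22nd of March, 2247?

Sunday

First find the weekday of Mar 22, 2247. Doomsday rule: the anchor day for the 2200s is Friday. For year 47: 47÷12 = 3 r 11, and 11÷4 = 2, so 3+11+2 = 16.
Friday + 16 ≡ Sunday — that's 2247's doomsday.
In March the doomsday date is Mar 14.
Mar 22 is 8 days after Mar 14; 8 mod 7 = 1, so Sunday + 1 = Monday.
1378 mod 7 = 6, so 1378 days after a Monday is Monday + 6 = Sunday.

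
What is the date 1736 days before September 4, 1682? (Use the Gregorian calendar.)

December 3, 1677

−365 (one year) → Sep 4, 1681 (1371 left).
−365 (one year) → Sep 4, 1680 (1006 left).
−366 (one year; includes Feb 29, 1680) → Sep 4, 1679 (640 left).
−365 (one year) → Sep 4, 1678 (275 left).
−4 → Aug 31, 1678 (end of Aug, 31 days; 271 left).
−31 → Jul 31, 1678 (end of Jul, 31 days; 240 left).
−31 → Jun 30, 1678 (end of Jun, 30 days; 209 left).
−30 → May 31, 1678 (end of May, 31 days; 179 left).
−31 → Apr 30, 1678 (end of Apr, 30 days; 148 left).
−30 → Mar 31, 1678 (end of Mar, 31 days; 118 left).
−31 → Feb 28, 1678 (end of Feb, 28 days; 87 left).
−28 → Jan 31, 1678 (end of Jan, 31 days; 59 left).
−31 → Dec 31, 1677 (end of Dec, 31 days; 28 left).
−28 → Dec 3, 1677.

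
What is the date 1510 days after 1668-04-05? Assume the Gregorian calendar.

May 24, 1672

+365 (one year) → Apr 5, 1669 (1145 left).
+365 (one year) → Apr 5, 1670 (780 left).
+365 (one year) → Apr 5, 1671 (415 left).
+366 (one year; includes Feb 29, 1672) → Apr 5, 1672 (49 left).
Apr has 30 days: +26 → May 1, 1672 (23 left).
+23 → May 24, 1672.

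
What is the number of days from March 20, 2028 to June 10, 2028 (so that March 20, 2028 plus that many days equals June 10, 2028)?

Mar 20, 2028 → Apr 20, 2028: 31 days (March has 31).
Apr 20, 2028 → May 20, 2028: 30 days (April has 30).
May 20, 2028 → Jun 10, 2028: 21 days.
Total: 82 days.

82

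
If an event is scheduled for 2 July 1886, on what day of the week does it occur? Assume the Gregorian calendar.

January 1, 1886 is a Friday.
Jan 1, 1886 → Feb 1, 1886: 31 days (January has 31).
Feb 1, 1886 → Mar 1, 1886: 28 days (February has 28).
Mar 1, 1886 → Apr 1, 1886: 31 days (March has 31).
Apr 1, 1886 → May 1, 1886: 30 days (April has 30).
May 1, 1886 → Jun 1, 1886: 31 days (May has 31).
Jun 1, 1886 → Jul 1, 1886: 30 days (June has 30).
Jul 1, 1886 → Jul 2, 1886: 1 days.
Total: 182 days.
182 mod 7 = 0, so Friday + 0 = Friday.

Friday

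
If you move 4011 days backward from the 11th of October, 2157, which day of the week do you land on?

Tuesday

Oct 11, 2157 is a Tuesday.
4011 mod 7 = 0, so 4011 days before a Tuesday is Tuesday − 0 = Tuesday.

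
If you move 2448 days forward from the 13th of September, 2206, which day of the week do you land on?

First find the weekday of Sep 13, 2206. Doomsday rule: the anchor day for the 2200s is Friday. For year 06: 6÷12 = 0 r 6, and 6÷4 = 1, so 0+6+1 = 7.
Friday + 7 ≡ Friday — that's 2206's doomsday.
In September the doomsday date is Sep 5.
Sep 13 is 8 days after Sep 5; 8 mod 7 = 1, so Friday + 1 = Saturday.
2448 mod 7 = 5, so 2448 days after a Saturday is Saturday + 5 = Thursday.

Thursday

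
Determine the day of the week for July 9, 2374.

Doomsday rule: the anchor day for the 2300s is Wednesday. For year 74: 74÷12 = 6 r 2, and 2÷4 = 0, so 6+2+0 = 8.
Wednesday + 8 ≡ Thursday — that's 2374's doomsday.
In July the doomsday date is Jul 11.
Jul 9 is 2 days before Jul 11; 2 mod 7 = 2, so Thursday − 2 = Tuesday.

Tuesday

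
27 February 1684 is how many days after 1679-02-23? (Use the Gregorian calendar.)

1830

Feb 23, 1679 → Feb 23, 1680: 365 days.
Feb 23, 1680 → Feb 23, 1681: 366 days (Feb 29, 1680 is in that span).
Feb 23, 1681 → Feb 23, 1682: 365 days.
Feb 23, 1682 → Feb 23, 1683: 365 days.
Feb 23, 1683 → Mar 23, 1683: 28 days (February has 28).
Mar 23, 1683 → Apr 23, 1683: 31 days (March has 31).
Apr 23, 1683 → May 23, 1683: 30 days (April has 30).
May 23, 1683 → Jun 23, 1683: 31 days (May has 31).
Jun 23, 1683 → Jul 23, 1683: 30 days (June has 30).
Jul 23, 1683 → Aug 23, 1683: 31 days (July has 31).
Aug 23, 1683 → Sep 23, 1683: 31 days (August has 31).
Sep 23, 1683 → Oct 23, 1683: 30 days (September has 30).
Oct 23, 1683 → Nov 23, 1683: 31 days (October has 31).
Nov 23, 1683 → Dec 23, 1683: 30 days (November has 30).
Dec 23, 1683 → Jan 23, 1684: 31 days (December has 31).
Jan 23, 1684 → Feb 23, 1684: 31 days (January has 31).
Feb 23, 1684 → Feb 27, 1684: 4 days.
Total: 1830 days.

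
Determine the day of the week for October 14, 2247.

Thursday

January 1, 2247 is a Friday.
Jan 1, 2247 → Feb 1, 2247: 31 days (January has 31).
Feb 1, 2247 → Mar 1, 2247: 28 days (February has 28).
Mar 1, 2247 → Apr 1, 2247: 31 days (March has 31).
Apr 1, 2247 → May 1, 2247: 30 days (April has 30).
May 1, 2247 → Jun 1, 2247: 31 days (May has 31).
Jun 1, 2247 → Jul 1, 2247: 30 days (June has 30).
Jul 1, 2247 → Aug 1, 2247: 31 days (July has 31).
Aug 1, 2247 → Sep 1, 2247: 31 days (August has 31).
Sep 1, 2247 → Oct 1, 2247: 30 days (September has 30).
Oct 1, 2247 → Oct 14, 2247: 13 days.
Total: 286 days.
286 mod 7 = 6, so Friday + 6 = Thursday.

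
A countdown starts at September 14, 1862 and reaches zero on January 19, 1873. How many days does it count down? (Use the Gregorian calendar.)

Sep 14, 1862 → Sep 14, 1863: 365 days.
Sep 14, 1863 → Sep 14, 1864: 366 days (Feb 29, 1864 is in that span).
Sep 14, 1864 → Sep 14, 1865: 365 days.
Sep 14, 1865 → Sep 14, 1866: 365 days.
Sep 14, 1866 → Sep 14, 1867: 365 days.
Sep 14, 1867 → Sep 14, 1868: 366 days (Feb 29, 1868 is in that span).
Sep 14, 1868 → Sep 14, 1869: 365 days.
Sep 14, 1869 → Sep 14, 1870: 365 days.
Sep 14, 1870 → Sep 14, 1871: 365 days.
Sep 14, 1871 → Sep 14, 1872: 366 days (Feb 29, 1872 is in that span).
Sep 14, 1872 → Oct 14, 1872: 30 days (September has 30).
Oct 14, 1872 → Nov 14, 1872: 31 days (October has 31).
Nov 14, 1872 → Dec 14, 1872: 30 days (November has 30).
Dec 14, 1872 → Jan 14, 1873: 31 days (December has 31).
Jan 14, 1873 → Jan 19, 1873: 5 days.
Total: 3780 days.

3780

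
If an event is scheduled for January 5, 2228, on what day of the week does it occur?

Doomsday rule: the anchor day for the 2200s is Friday. For year 28: 28÷12 = 2 r 4, and 4÷4 = 1, so 2+4+1 = 7.
Friday + 7 ≡ Friday — that's 2228's doomsday.
In January the doomsday date is Jan 4 (2228 is a leap year (divisible by 4)).
Jan 5 is 1 day after Jan 4; 1 mod 7 = 1, so Friday + 1 = Saturday.

Saturday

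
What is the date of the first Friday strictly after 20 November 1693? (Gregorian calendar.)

November 27, 1693

Nov 20, 1693 is a Friday.
From Friday to the next Friday is 7 days.
Nov 20, 1693 + 7 = Nov 27, 1693.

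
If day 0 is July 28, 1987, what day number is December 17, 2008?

7813

Jul 28, 1987 → Jul 28, 1988: 366 days (Feb 29, 1988 is in that span).
Jul 28, 1988 → Jul 28, 1989: 365 days.
Jul 28, 1989 → Jul 28, 1990: 365 days.
Jul 28, 1990 → Jul 28, 1991: 365 days.
Jul 28, 1991 → Jul 28, 1992: 366 days (Feb 29, 1992 is in that span).
Jul 28, 1992 → Jul 28, 1993: 365 days.
Jul 28, 1993 → Jul 28, 1994: 365 days.
Jul 28, 1994 → Jul 28, 1995: 365 days.
Jul 28, 1995 → Jul 28, 1996: 366 days (Feb 29, 1996 is in that span).
Jul 28, 1996 → Jul 28, 1997: 365 days.
Jul 28, 1997 → Jul 28, 1998: 365 days.
Jul 28, 1998 → Jul 28, 1999: 365 days.
Jul 28, 1999 → Jul 28, 2000: 366 days (Feb 29, 2000 is in that span).
Jul 28, 2000 → Jul 28, 2001: 365 days.
Jul 28, 2001 → Jul 28, 2002: 365 days.
Jul 28, 2002 → Jul 28, 2003: 365 days.
Jul 28, 2003 → Jul 28, 2004: 366 days (Feb 29, 2004 is in that span).
Jul 28, 2004 → Jul 28, 2005: 365 days.
Jul 28, 2005 → Jul 28, 2006: 365 days.
Jul 28, 2006 → Jul 28, 2007: 365 days.
Jul 28, 2007 → Jul 28, 2008: 366 days (Feb 29, 2008 is in that span).
Jul 28, 2008 → Aug 28, 2008: 31 days (July has 31).
Aug 28, 2008 → Sep 28, 2008: 31 days (August has 31).
Sep 28, 2008 → Oct 28, 2008: 30 days (September has 30).
Oct 28, 2008 → Nov 28, 2008: 31 days (October has 31).
Nov 28, 2008 → Dec 17, 2008: 19 days.
Total: 7813 days.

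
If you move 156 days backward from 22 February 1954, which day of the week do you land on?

Saturday

First find the weekday of Feb 22, 1954. Doomsday rule: the anchor day for the 1900s is Wednesday. For year 54: 54÷12 = 4 r 6, and 6÷4 = 1, so 4+6+1 = 11.
Wednesday + 11 ≡ Sunday — that's 1954's doomsday.
In February the doomsday date is Feb 28 (1954 is not a leap year).
Feb 22 is 6 days before Feb 28; 6 mod 7 = 6, so Sunday − 6 = Monday.
156 mod 7 = 2, so 156 days before a Monday is Monday − 2 = Saturday.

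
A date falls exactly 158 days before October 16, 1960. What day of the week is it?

First find the weekday of Oct 16, 1960. Doomsday rule: the anchor day for the 1900s is Wednesday. For year 60: 60÷12 = 5 r 0, and 0÷4 = 0, so 5+0+0 = 5.
Wednesday + 5 ≡ Monday — that's 1960's doomsday.
In October the doomsday date is Oct 10.
Oct 16 is 6 days after Oct 10; 6 mod 7 = 6, so Monday + 6 = Sunday.
158 mod 7 = 4, so 158 days before a Sunday is Sunday − 4 = Wednesday.

Wednesday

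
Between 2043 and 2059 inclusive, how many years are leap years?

4

Multiples of 4 in [2043,2059]: 4.
Of those, multiples of 100: 0 (not leap unless ÷400).
Multiples of 400: 0.
Leap years = 4 − 0 + 0 = 4.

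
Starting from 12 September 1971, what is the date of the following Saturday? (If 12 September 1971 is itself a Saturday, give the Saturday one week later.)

September 18, 1971

Sep 12, 1971 is a Sunday.
From Sunday to the next Saturday is 6 days.
Sep 12, 1971 + 6 = Sep 18, 1971.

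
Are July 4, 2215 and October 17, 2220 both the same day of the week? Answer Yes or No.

Yes

From Jul 4, 2215 to Oct 17, 2220 is 1932 days.
1932 mod 7 = 0, so they are the same weekday.
(Jul 4, 2215 is a Tuesday; Oct 17, 2220 is a Tuesday.)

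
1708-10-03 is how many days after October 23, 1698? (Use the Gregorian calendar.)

3632

Oct 23, 1698 → Oct 23, 1699: 365 days.
Oct 23, 1699 → Oct 23, 1700: 365 days.
Oct 23, 1700 → Oct 23, 1701: 365 days.
Oct 23, 1701 → Oct 23, 1702: 365 days.
Oct 23, 1702 → Oct 23, 1703: 365 days.
Oct 23, 1703 → Oct 23, 1704: 366 days (Feb 29, 1704 is in that span).
Oct 23, 1704 → Oct 23, 1705: 365 days.
Oct 23, 1705 → Oct 23, 1706: 365 days.
Oct 23, 1706 → Oct 23, 1707: 365 days.
Oct 23, 1707 → Nov 23, 1707: 31 days (October has 31).
Nov 23, 1707 → Dec 23, 1707: 30 days (November has 30).
Dec 23, 1707 → Jan 23, 1708: 31 days (December has 31).
Jan 23, 1708 → Feb 23, 1708: 31 days (January has 31).
Feb 23, 1708 → Mar 23, 1708: 29 days (February has 29).
Mar 23, 1708 → Apr 23, 1708: 31 days (March has 31).
Apr 23, 1708 → May 23, 1708: 30 days (April has 30).
May 23, 1708 → Jun 23, 1708: 31 days (May has 31).
Jun 23, 1708 → Jul 23, 1708: 30 days (June has 30).
Jul 23, 1708 → Aug 23, 1708: 31 days (July has 31).
Aug 23, 1708 → Sep 23, 1708: 31 days (August has 31).
Sep 23, 1708 → Oct 3, 1708: 10 days.
Total: 3632 days.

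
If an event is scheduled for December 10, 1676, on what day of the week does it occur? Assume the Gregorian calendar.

Thursday

Doomsday rule: the anchor day for the 1600s is Tuesday. For year 76: 76÷12 = 6 r 4, and 4÷4 = 1, so 6+4+1 = 11.
Tuesday + 11 ≡ Saturday — that's 1676's doomsday.
In December the doomsday date is Dec 12.
Dec 10 is 2 days before Dec 12; 2 mod 7 = 2, so Saturday − 2 = Thursday.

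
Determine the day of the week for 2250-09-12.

Thursday

Doomsday rule: the anchor day for the 2200s is Friday. For year 50: 50÷12 = 4 r 2, and 2÷4 = 0, so 4+2+0 = 6.
Friday + 6 ≡ Thursday — that's 2250's doomsday.
In September the doomsday date is Sep 5.
Sep 12 is 7 days after Sep 5; 7 mod 7 = 0, so Thursday + 0 = Thursday.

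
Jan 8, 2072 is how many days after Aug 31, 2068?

1225

Aug 31, 2068 → Aug 31, 2069: 365 days.
Aug 31, 2069 → Aug 31, 2070: 365 days.
Aug 31, 2070 → Aug 31, 2071: 365 days.
Aug 31, 2071 → Sep 30, 2071: 30 days (August has 31).
Sep 30, 2071 → Oct 30, 2071: 30 days (September has 30).
Oct 30, 2071 → Nov 30, 2071: 31 days (October has 31).
Nov 30, 2071 → Dec 30, 2071: 30 days (November has 30).
Dec 30, 2071 → Jan 8, 2072: 9 days.
Total: 1225 days.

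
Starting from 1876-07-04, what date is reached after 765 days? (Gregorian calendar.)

August 8, 1878

+365 (one year) → Jul 4, 1877 (400 left).
Jul has 31 days: +28 → Aug 1, 1877 (372 left).
Aug has 31 days: +31 → Sep 1, 1877 (341 left).
Sep has 30 days: +30 → Oct 1, 1877 (311 left).
Oct has 31 days: +31 → Nov 1, 1877 (280 left).
Nov has 30 days: +30 → Dec 1, 1877 (250 left).
Dec has 31 days: +31 → Jan 1, 1878 (219 left).
Jan has 31 days: +31 → Feb 1, 1878 (188 left).
Feb has 28 days: +28 → Mar 1, 1878 (160 left).
Mar has 31 days: +31 → Apr 1, 1878 (129 left).
Apr has 30 days: +30 → May 1, 1878 (99 left).
May has 31 days: +31 → Jun 1, 1878 (68 left).
Jun has 30 days: +30 → Jul 1, 1878 (38 left).
Jul has 31 days: +31 → Aug 1, 1878 (7 left).
+7 → Aug 8, 1878.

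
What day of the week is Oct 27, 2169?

Friday

Doomsday rule: the anchor day for the 2100s is Sunday. For year 69: 69÷12 = 5 r 9, and 9÷4 = 2, so 5+9+2 = 16.
Sunday + 16 ≡ Tuesday — that's 2169's doomsday.
In October the doomsday date is Oct 10.
Oct 27 is 17 days after Oct 10; 17 mod 7 = 3, so Tuesday + 3 = Friday.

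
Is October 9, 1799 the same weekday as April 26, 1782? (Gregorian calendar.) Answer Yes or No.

From Apr 26, 1782 to Oct 9, 1799 is 6375 days.
6375 mod 7 = 5, so they are different weekdays.
(Apr 26, 1782 is a Friday; Oct 9, 1799 is a Wednesday.)

No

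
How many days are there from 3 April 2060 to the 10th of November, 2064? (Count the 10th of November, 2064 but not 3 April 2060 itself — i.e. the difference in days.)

1682

Apr 3, 2060 → Apr 3, 2061: 365 days.
Apr 3, 2061 → Apr 3, 2062: 365 days.
Apr 3, 2062 → Apr 3, 2063: 365 days.
Apr 3, 2063 → Apr 3, 2064: 366 days (Feb 29, 2064 is in that span).
Apr 3, 2064 → May 3, 2064: 30 days (April has 30).
May 3, 2064 → Jun 3, 2064: 31 days (May has 31).
Jun 3, 2064 → Jul 3, 2064: 30 days (June has 30).
Jul 3, 2064 → Aug 3, 2064: 31 days (July has 31).
Aug 3, 2064 → Sep 3, 2064: 31 days (August has 31).
Sep 3, 2064 → Oct 3, 2064: 30 days (September has 30).
Oct 3, 2064 → Nov 3, 2064: 31 days (October has 31).
Nov 3, 2064 → Nov 10, 2064: 7 days.
Total: 1682 days.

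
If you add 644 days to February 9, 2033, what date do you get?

+365 (one year) → Feb 9, 2034 (279 left).
Feb has 28 days: +20 → Mar 1, 2034 (259 left).
Mar has 31 days: +31 → Apr 1, 2034 (228 left).
Apr has 30 days: +30 → May 1, 2034 (198 left).
May has 31 days: +31 → Jun 1, 2034 (167 left).
Jun has 30 days: +30 → Jul 1, 2034 (137 left).
Jul has 31 days: +31 → Aug 1, 2034 (106 left).
Aug has 31 days: +31 → Sep 1, 2034 (75 left).
Sep has 30 days: +30 → Oct 1, 2034 (45 left).
Oct has 31 days: +31 → Nov 1, 2034 (14 left).
+14 → Nov 15, 2034.

November 15, 2034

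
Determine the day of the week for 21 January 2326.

Doomsday rule: the anchor day for the 2300s is Wednesday. For year 26: 26÷12 = 2 r 2, and 2÷4 = 0, so 2+2+0 = 4.
Wednesday + 4 ≡ Sunday — that's 2326's doomsday.
In January the doomsday date is Jan 3 (2326 is not a leap year).
Jan 21 is 18 days after Jan 3; 18 mod 7 = 4, so Sunday + 4 = Thursday.

Thursday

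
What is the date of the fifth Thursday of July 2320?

July 1, 2320 is a Thursday.
The first Thursday is therefore July 1 (same day).
The fifth Thursday is 1 + 4×7 = July 29.

July 29, 2320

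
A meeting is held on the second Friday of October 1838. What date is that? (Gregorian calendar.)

October 12, 1838

October 1, 1838 is a Monday.
The first Friday is therefore October 5 (4 days later).
The second Friday is 5 + 1×7 = October 12.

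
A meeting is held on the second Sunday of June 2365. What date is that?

June 1, 2365 is a Tuesday.
The first Sunday is therefore June 6 (5 days later).
The second Sunday is 6 + 1×7 = June 13.

June 13, 2365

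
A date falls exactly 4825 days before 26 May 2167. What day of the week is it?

First find the weekday of May 26, 2167. Doomsday rule: the anchor day for the 2100s is Sunday. For year 67: 67÷12 = 5 r 7, and 7÷4 = 1, so 5+7+1 = 13.
Sunday + 13 ≡ Saturday — that's 2167's doomsday.
In May the doomsday date is May 9.
May 26 is 17 days after May 9; 17 mod 7 = 3, so Saturday + 3 = Tuesday.
4825 mod 7 = 2, so 4825 days before a Tuesday is Tuesday − 2 = Sunday.

Sunday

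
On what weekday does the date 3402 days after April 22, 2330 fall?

Apr 22, 2330 is a Tuesday.
3402 mod 7 = 0, so 3402 days after a Tuesday is Tuesday + 0 = Tuesday.

Tuesday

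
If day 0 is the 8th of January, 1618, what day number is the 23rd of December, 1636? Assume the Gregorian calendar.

6924

Jan 8, 1618 → Jan 8, 1619: 365 days.
Jan 8, 1619 → Jan 8, 1620: 365 days.
Jan 8, 1620 → Jan 8, 1621: 366 days (Feb 29, 1620 is in that span).
Jan 8, 1621 → Jan 8, 1622: 365 days.
Jan 8, 1622 → Jan 8, 1623: 365 days.
Jan 8, 1623 → Jan 8, 1624: 365 days.
Jan 8, 1624 → Jan 8, 1625: 366 days (Feb 29, 1624 is in that span).
Jan 8, 1625 → Jan 8, 1626: 365 days.
Jan 8, 1626 → Jan 8, 1627: 365 days.
Jan 8, 1627 → Jan 8, 1628: 365 days.
Jan 8, 1628 → Jan 8, 1629: 366 days (Feb 29, 1628 is in that span).
Jan 8, 1629 → Jan 8, 1630: 365 days.
Jan 8, 1630 → Jan 8, 1631: 365 days.
Jan 8, 1631 → Jan 8, 1632: 365 days.
Jan 8, 1632 → Jan 8, 1633: 366 days (Feb 29, 1632 is in that span).
Jan 8, 1633 → Jan 8, 1634: 365 days.
Jan 8, 1634 → Jan 8, 1635: 365 days.
Jan 8, 1635 → Jan 8, 1636: 365 days.
Jan 8, 1636 → Feb 8, 1636: 31 days (January has 31).
Feb 8, 1636 → Mar 8, 1636: 29 days (February has 29).
Mar 8, 1636 → Apr 8, 1636: 31 days (March has 31).
Apr 8, 1636 → May 8, 1636: 30 days (April has 30).
May 8, 1636 → Jun 8, 1636: 31 days (May has 31).
Jun 8, 1636 → Jul 8, 1636: 30 days (June has 30).
Jul 8, 1636 → Aug 8, 1636: 31 days (July has 31).
Aug 8, 1636 → Sep 8, 1636: 31 days (August has 31).
Sep 8, 1636 → Oct 8, 1636: 30 days (September has 30).
Oct 8, 1636 → Nov 8, 1636: 31 days (October has 31).
Nov 8, 1636 → Dec 8, 1636: 30 days (November has 30).
Dec 8, 1636 → Dec 23, 1636: 15 days.
Total: 6924 days.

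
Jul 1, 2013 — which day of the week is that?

Doomsday rule: the anchor day for the 2000s is Tuesday. For year 13: 13÷12 = 1 r 1, and 1÷4 = 0, so 1+1+0 = 2.
Tuesday + 2 ≡ Thursday — that's 2013's doomsday.
In July the doomsday date is Jul 11.
Jul 1 is 10 days before Jul 11; 10 mod 7 = 3, so Thursday − 3 = Monday.

Monday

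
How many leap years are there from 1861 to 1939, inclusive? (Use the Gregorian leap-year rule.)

Multiples of 4 in [1861,1939]: 19.
Of those, multiples of 100: 1 (not leap unless ÷400).
Multiples of 400: 0.
Leap years = 19 − 1 + 0 = 18.

18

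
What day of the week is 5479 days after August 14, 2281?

First find the weekday of Aug 14, 2281. Doomsday rule: the anchor day for the 2200s is Friday. For year 81: 81÷12 = 6 r 9, and 9÷4 = 2, so 6+9+2 = 17.
Friday + 17 ≡ Monday — that's 2281's doomsday.
In August the doomsday date is Aug 8.
Aug 14 is 6 days after Aug 8; 6 mod 7 = 6, so Monday + 6 = Sunday.
5479 mod 7 = 5, so 5479 days after a Sunday is Sunday + 5 = Friday.

Friday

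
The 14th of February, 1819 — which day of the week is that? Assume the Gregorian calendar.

Doomsday rule: the anchor day for the 1800s is Friday. For year 19: 19÷12 = 1 r 7, and 7÷4 = 1, so 1+7+1 = 9.
Friday + 9 ≡ Sunday — that's 1819's doomsday.
In February the doomsday date is Feb 28 (1819 is not a leap year).
Feb 14 is 14 days before Feb 28; 14 mod 7 = 0, so Sunday − 0 = Sunday.

Sunday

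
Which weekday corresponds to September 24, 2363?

Doomsday rule: the anchor day for the 2300s is Wednesday. For year 63: 63÷12 = 5 r 3, and 3÷4 = 0, so 5+3+0 = 8.
Wednesday + 8 ≡ Thursday — that's 2363's doomsday.
In September the doomsday date is Sep 5.
Sep 24 is 19 days after Sep 5; 19 mod 7 = 5, so Thursday + 5 = Tuesday.

Tuesday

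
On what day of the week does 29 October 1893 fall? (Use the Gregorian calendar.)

Doomsday rule: the anchor day for the 1800s is Friday. For year 93: 93÷12 = 7 r 9, and 9÷4 = 2, so 7+9+2 = 18.
Friday + 18 ≡ Tuesday — that's 1893's doomsday.
In October the doomsday date is Oct 10.
Oct 29 is 19 days after Oct 10; 19 mod 7 = 5, so Tuesday + 5 = Sunday.

Sunday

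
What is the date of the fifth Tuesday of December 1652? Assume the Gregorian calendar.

December 31, 1652

December 1, 1652 is a Sunday.
The first Tuesday is therefore December 3 (2 days later).
The fifth Tuesday is 3 + 4×7 = December 31.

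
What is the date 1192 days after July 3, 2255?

October 7, 2258

+366 (one year; includes Feb 29, 2256) → Jul 3, 2256 (826 left).
+365 (one year) → Jul 3, 2257 (461 left).
+365 (one year) → Jul 3, 2258 (96 left).
Jul has 31 days: +29 → Aug 1, 2258 (67 left).
Aug has 31 days: +31 → Sep 1, 2258 (36 left).
Sep has 30 days: +30 → Oct 1, 2258 (6 left).
+6 → Oct 7, 2258.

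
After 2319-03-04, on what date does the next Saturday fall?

March 8, 2319

Mar 4, 2319 is a Tuesday.
From Tuesday to the next Saturday is 4 days.
Mar 4, 2319 + 4 = Mar 8, 2319.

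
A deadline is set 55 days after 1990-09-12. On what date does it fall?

Sep has 30 days: +19 → Oct 1, 1990 (36 left).
Oct has 31 days: +31 → Nov 1, 1990 (5 left).
+5 → Nov 6, 1990.

November 6, 1990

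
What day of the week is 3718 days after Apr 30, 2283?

Tuesday

Apr 30, 2283 is a Monday.
3718 mod 7 = 1, so 3718 days after a Monday is Monday + 1 = Tuesday.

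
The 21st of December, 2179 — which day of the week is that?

Tuesday

Doomsday rule: the anchor day for the 2100s is Sunday. For year 79: 79÷12 = 6 r 7, and 7÷4 = 1, so 6+7+1 = 14.
Sunday + 14 ≡ Sunday — that's 2179's doomsday.
In December the doomsday date is Dec 12.
Dec 21 is 9 days after Dec 12; 9 mod 7 = 2, so Sunday + 2 = Tuesday.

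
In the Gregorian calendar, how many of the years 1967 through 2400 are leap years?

106

Multiples of 4 in [1967,2400]: 109.
Of those, multiples of 100: 5 (not leap unless ÷400).
Multiples of 400: 2.
Leap years = 109 − 5 + 2 = 106.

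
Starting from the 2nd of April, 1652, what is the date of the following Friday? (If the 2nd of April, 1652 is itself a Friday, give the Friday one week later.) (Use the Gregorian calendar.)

April 5, 1652

Apr 2, 1652 is a Tuesday.
From Tuesday to the next Friday is 3 days.
Apr 2, 1652 + 3 = Apr 5, 1652.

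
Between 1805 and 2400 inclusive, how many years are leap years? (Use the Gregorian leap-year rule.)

145

Multiples of 4 in [1805,2400]: 149.
Of those, multiples of 100: 6 (not leap unless ÷400).
Multiples of 400: 2.
Leap years = 149 − 6 + 2 = 145.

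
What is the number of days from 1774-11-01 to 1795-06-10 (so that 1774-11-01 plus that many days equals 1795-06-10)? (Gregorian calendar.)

7526

Nov 1, 1774 → Nov 1, 1775: 365 days.
Nov 1, 1775 → Nov 1, 1776: 366 days (Feb 29, 1776 is in that span).
Nov 1, 1776 → Nov 1, 1777: 365 days.
Nov 1, 1777 → Nov 1, 1778: 365 days.
Nov 1, 1778 → Nov 1, 1779: 365 days.
Nov 1, 1779 → Nov 1, 1780: 366 days (Feb 29, 1780 is in that span).
Nov 1, 1780 → Nov 1, 1781: 365 days.
Nov 1, 1781 → Nov 1, 1782: 365 days.
Nov 1, 1782 → Nov 1, 1783: 365 days.
Nov 1, 1783 → Nov 1, 1784: 366 days (Feb 29, 1784 is in that span).
Nov 1, 1784 → Nov 1, 1785: 365 days.
Nov 1, 1785 → Nov 1, 1786: 365 days.
Nov 1, 1786 → Nov 1, 1787: 365 days.
Nov 1, 1787 → Nov 1, 1788: 366 days (Feb 29, 1788 is in that span).
Nov 1, 1788 → Nov 1, 1789: 365 days.
Nov 1, 1789 → Nov 1, 1790: 365 days.
Nov 1, 1790 → Nov 1, 1791: 365 days.
Nov 1, 1791 → Nov 1, 1792: 366 days (Feb 29, 1792 is in that span).
Nov 1, 1792 → Nov 1, 1793: 365 days.
Nov 1, 1793 → Nov 1, 1794: 365 days.
Nov 1, 1794 → Dec 1, 1794: 30 days (November has 30).
Dec 1, 1794 → Jan 1, 1795: 31 days (December has 31).
Jan 1, 1795 → Feb 1, 1795: 31 days (January has 31).
Feb 1, 1795 → Mar 1, 1795: 28 days (February has 28).
Mar 1, 1795 → Apr 1, 1795: 31 days (March has 31).
Apr 1, 1795 → May 1, 1795: 30 days (April has 30).
May 1, 1795 → Jun 1, 1795: 31 days (May has 31).
Jun 1, 1795 → Jun 10, 1795: 9 days.
Total: 7526 days.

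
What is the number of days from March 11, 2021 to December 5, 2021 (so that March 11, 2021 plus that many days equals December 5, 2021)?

269

Mar 11, 2021 → Apr 11, 2021: 31 days (March has 31).
Apr 11, 2021 → May 11, 2021: 30 days (April has 30).
May 11, 2021 → Jun 11, 2021: 31 days (May has 31).
Jun 11, 2021 → Jul 11, 2021: 30 days (June has 30).
Jul 11, 2021 → Aug 11, 2021: 31 days (July has 31).
Aug 11, 2021 → Sep 11, 2021: 31 days (August has 31).
Sep 11, 2021 → Oct 11, 2021: 30 days (September has 30).
Oct 11, 2021 → Nov 11, 2021: 31 days (October has 31).
Nov 11, 2021 → Dec 5, 2021: 24 days.
Total: 269 days.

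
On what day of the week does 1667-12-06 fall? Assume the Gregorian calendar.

Doomsday rule: the anchor day for the 1600s is Tuesday. For year 67: 67÷12 = 5 r 7, and 7÷4 = 1, so 5+7+1 = 13.
Tuesday + 13 ≡ Monday — that's 1667's doomsday.
In December the doomsday date is Dec 12.
Dec 6 is 6 days before Dec 12; 6 mod 7 = 6, so Monday − 6 = Tuesday.

Tuesday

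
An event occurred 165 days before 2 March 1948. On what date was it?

−2 → Feb 29, 1948 (end of Feb, 29 days; 163 left).
−29 → Jan 31, 1948 (end of Jan, 31 days; 134 left).
−31 → Dec 31, 1947 (end of Dec, 31 days; 103 left).
−31 → Nov 30, 1947 (end of Nov, 30 days; 72 left).
−30 → Oct 31, 1947 (end of Oct, 31 days; 42 left).
−31 → Sep 30, 1947 (end of Sep, 30 days; 11 left).
−11 → Sep 19, 1947.

September 19, 1947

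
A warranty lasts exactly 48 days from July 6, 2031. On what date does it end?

Jul has 31 days: +26 → Aug 1, 2031 (22 left).
+22 → Aug 23, 2031.

August 23, 2031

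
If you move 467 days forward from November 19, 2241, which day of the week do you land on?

Wednesday

First find the weekday of Nov 19, 2241. Doomsday rule: the anchor day for the 2200s is Friday. For year 41: 41÷12 = 3 r 5, and 5÷4 = 1, so 3+5+1 = 9.
Friday + 9 ≡ Sunday — that's 2241's doomsday.
In November the doomsday date is Nov 7.
Nov 19 is 12 days after Nov 7; 12 mod 7 = 5, so Sunday + 5 = Friday.
467 mod 7 = 5, so 467 days after a Friday is Friday + 5 = Wednesday.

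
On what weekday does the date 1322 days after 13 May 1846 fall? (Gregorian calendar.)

Tuesday

May 13, 1846 is a Wednesday.
1322 mod 7 = 6, so 1322 days after a Wednesday is Wednesday + 6 = Tuesday.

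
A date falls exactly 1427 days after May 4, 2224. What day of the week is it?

First find the weekday of May 4, 2224. Doomsday rule: the anchor day for the 2200s is Friday. For year 24: 24÷12 = 2 r 0, and 0÷4 = 0, so 2+0+0 = 2.
Friday + 2 ≡ Sunday — that's 2224's doomsday.
In May the doomsday date is May 9.
May 4 is 5 days before May 9; 5 mod 7 = 5, so Sunday − 5 = Tuesday.
1427 mod 7 = 6, so 1427 days after a Tuesday is Tuesday + 6 = Monday.

Monday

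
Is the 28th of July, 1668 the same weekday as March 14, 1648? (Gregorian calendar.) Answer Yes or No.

From Mar 14, 1648 to Jul 28, 1668 is 7441 days.
7441 mod 7 = 0, so they are the same weekday.
(Mar 14, 1648 is a Saturday; Jul 28, 1668 is a Saturday.)

Yes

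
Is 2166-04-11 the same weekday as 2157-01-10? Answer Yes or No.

From Jan 10, 2157 to Apr 11, 2166 is 3378 days.
3378 mod 7 = 4, so they are different weekdays.
(Jan 10, 2157 is a Monday; Apr 11, 2166 is a Friday.)

No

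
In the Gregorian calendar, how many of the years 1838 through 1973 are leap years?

33

Multiples of 4 in [1838,1973]: 34.
Of those, multiples of 100: 1 (not leap unless ÷400).
Multiples of 400: 0.
Leap years = 34 − 1 + 0 = 33.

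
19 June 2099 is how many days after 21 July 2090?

3255

Jul 21, 2090 → Jul 21, 2091: 365 days.
Jul 21, 2091 → Jul 21, 2092: 366 days (Feb 29, 2092 is in that span).
Jul 21, 2092 → Jul 21, 2093: 365 days.
Jul 21, 2093 → Jul 21, 2094: 365 days.
Jul 21, 2094 → Jul 21, 2095: 365 days.
Jul 21, 2095 → Jul 21, 2096: 366 days (Feb 29, 2096 is in that span).
Jul 21, 2096 → Jul 21, 2097: 365 days.
Jul 21, 2097 → Jul 21, 2098: 365 days.
Jul 21, 2098 → Aug 21, 2098: 31 days (July has 31).
Aug 21, 2098 → Sep 21, 2098: 31 days (August has 31).
Sep 21, 2098 → Oct 21, 2098: 30 days (September has 30).
Oct 21, 2098 → Nov 21, 2098: 31 days (October has 31).
Nov 21, 2098 → Dec 21, 2098: 30 days (November has 30).
Dec 21, 2098 → Jan 21, 2099: 31 days (December has 31).
Jan 21, 2099 → Feb 21, 2099: 31 days (January has 31).
Feb 21, 2099 → Mar 21, 2099: 28 days (February has 28).
Mar 21, 2099 → Apr 21, 2099: 31 days (March has 31).
Apr 21, 2099 → May 21, 2099: 30 days (April has 30).
May 21, 2099 → Jun 19, 2099: 29 days.
Total: 3255 days.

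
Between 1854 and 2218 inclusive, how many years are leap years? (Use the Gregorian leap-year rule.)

88

Multiples of 4 in [1854,2218]: 91.
Of those, multiples of 100: 4 (not leap unless ÷400).
Multiples of 400: 1.
Leap years = 91 − 4 + 1 = 88.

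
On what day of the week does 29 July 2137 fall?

Doomsday rule: the anchor day for the 2100s is Sunday. For year 37: 37÷12 = 3 r 1, and 1÷4 = 0, so 3+1+0 = 4.
Sunday + 4 ≡ Thursday — that's 2137's doomsday.
In July the doomsday date is Jul 11.
Jul 29 is 18 days after Jul 11; 18 mod 7 = 4, so Thursday + 4 = Monday.

Monday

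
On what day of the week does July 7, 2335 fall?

Sunday

Doomsday rule: the anchor day for the 2300s is Wednesday. For year 35: 35÷12 = 2 r 11, and 11÷4 = 2, so 2+11+2 = 15.
Wednesday + 15 ≡ Thursday — that's 2335's doomsday.
In July the doomsday date is Jul 11.
Jul 7 is 4 days before Jul 11; 4 mod 7 = 4, so Thursday − 4 = Sunday.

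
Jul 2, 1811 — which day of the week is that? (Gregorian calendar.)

Doomsday rule: the anchor day for the 1800s is Friday. For year 11: 11÷12 = 0 r 11, and 11÷4 = 2, so 0+11+2 = 13.
Friday + 13 ≡ Thursday — that's 1811's doomsday.
In July the doomsday date is Jul 11.
Jul 2 is 9 days before Jul 11; 9 mod 7 = 2, so Thursday − 2 = Tuesday.

Tuesday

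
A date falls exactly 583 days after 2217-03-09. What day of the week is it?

Mar 9, 2217 is a Sunday.
583 mod 7 = 2, so 583 days after a Sunday is Sunday + 2 = Tuesday.

Tuesday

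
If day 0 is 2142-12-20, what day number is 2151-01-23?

Dec 20, 2142 → Dec 20, 2143: 365 days.
Dec 20, 2143 → Dec 20, 2144: 366 days (Feb 29, 2144 is in that span).
Dec 20, 2144 → Dec 20, 2145: 365 days.
Dec 20, 2145 → Dec 20, 2146: 365 days.
Dec 20, 2146 → Dec 20, 2147: 365 days.
Dec 20, 2147 → Dec 20, 2148: 366 days (Feb 29, 2148 is in that span).
Dec 20, 2148 → Dec 20, 2149: 365 days.
Dec 20, 2149 → Jan 20, 2150: 31 days (December has 31).
Jan 20, 2150 → Feb 20, 2150: 31 days (January has 31).
Feb 20, 2150 → Mar 20, 2150: 28 days (February has 28).
Mar 20, 2150 → Apr 20, 2150: 31 days (March has 31).
Apr 20, 2150 → May 20, 2150: 30 days (April has 30).
May 20, 2150 → Jun 20, 2150: 31 days (May has 31).
Jun 20, 2150 → Jul 20, 2150: 30 days (June has 30).
Jul 20, 2150 → Aug 20, 2150: 31 days (July has 31).
Aug 20, 2150 → Sep 20, 2150: 31 days (August has 31).
Sep 20, 2150 → Oct 20, 2150: 30 days (September has 30).
Oct 20, 2150 → Nov 20, 2150: 31 days (October has 31).
Nov 20, 2150 → Dec 20, 2150: 30 days (November has 30).
Dec 20, 2150 → Jan 20, 2151: 31 days (December has 31).
Jan 20, 2151 → Jan 23, 2151: 3 days.
Total: 2956 days.

2956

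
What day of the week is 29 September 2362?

Doomsday rule: the anchor day for the 2300s is Wednesday. For year 62: 62÷12 = 5 r 2, and 2÷4 = 0, so 5+2+0 = 7.
Wednesday + 7 ≡ Wednesday — that's 2362's doomsday.
In September the doomsday date is Sep 5.
Sep 29 is 24 days after Sep 5; 24 mod 7 = 3, so Wednesday + 3 = Saturday.

Saturday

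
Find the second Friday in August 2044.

August 1, 2044 is a Monday.
The first Friday is therefore August 5 (4 days later).
The second Friday is 5 + 1×7 = August 12.

August 12, 2044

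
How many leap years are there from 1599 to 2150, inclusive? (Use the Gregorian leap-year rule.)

134

Multiples of 4 in [1599,2150]: 138.
Of those, multiples of 100: 6 (not leap unless ÷400).
Multiples of 400: 2.
Leap years = 138 − 6 + 2 = 134.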